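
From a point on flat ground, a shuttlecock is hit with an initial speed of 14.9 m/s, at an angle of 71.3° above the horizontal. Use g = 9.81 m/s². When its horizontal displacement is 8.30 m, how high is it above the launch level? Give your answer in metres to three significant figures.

Horizontal component vₓ = 14.90 cos 71.3° = 4.777 m/s; vertical v_y0 = 14.90 sin 71.3° = 14.11 m/s.
x = vₓ t ⇒ t = 8.30/4.777 = 1.737 s.
Height: y = v_y0 t − ½ g t² = 14.11 × 1.737 − 4.905 × 1.737² = 24.52 − 14.81 = 9.715 m.

9.71 m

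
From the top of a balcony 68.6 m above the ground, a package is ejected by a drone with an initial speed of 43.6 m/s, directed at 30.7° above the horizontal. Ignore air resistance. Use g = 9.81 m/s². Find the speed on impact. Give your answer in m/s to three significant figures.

Resolve: vₓ = 43.60 cos 30.7° = 37.49 m/s and v_y0 = 43.60 sin 30.7° = 22.26 m/s.
The projectile lands when y = 68.6 + (22.26) t − ½·9.81·t² = 0. Positive root: t = (22.26 + √(22.26² + 2·9.81·68.6)) / 9.81 = (22.26 + 42.91) / 9.81 = 6.643 s.
Vertical velocity at impact: v_y = v_y0 − g t = 22.26 − 9.81 × 6.643 = −42.91 m/s.
Speed: |v| = √(vₓ² + v_y²) = √(37.49² + 42.91²) = 56.98 m/s.

57.0 m/s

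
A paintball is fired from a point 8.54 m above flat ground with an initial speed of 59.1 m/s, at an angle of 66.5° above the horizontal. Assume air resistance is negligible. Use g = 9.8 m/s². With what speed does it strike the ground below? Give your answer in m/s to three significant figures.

Resolve: vₓ = 59.10 cos 66.5° = 23.57 m/s and v_y0 = 59.10 sin 66.5° = 54.20 m/s.
Vertical motion (up positive, ground at y = 0): 4.900 t² − (54.20) t − 8.54 = 0, so t = (54.20 + √(54.20² + 2·9.80·8.54)) / 9.80 = (54.20 + 55.72) / 9.80 = 11.22 s.
Vertical velocity at impact: v_y = v_y0 − g t = 54.20 − 9.80 × 11.22 = −55.72 m/s.
Speed: |v| = √(vₓ² + v_y²) = √(23.57² + 55.72²) = 60.50 m/s.

60.5 m/s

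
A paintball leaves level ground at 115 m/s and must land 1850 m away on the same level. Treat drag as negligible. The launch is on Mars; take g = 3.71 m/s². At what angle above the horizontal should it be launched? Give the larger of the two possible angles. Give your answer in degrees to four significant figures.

From R = (v₀²/g) sin 2θ: sin 2θ = 3.71 × 1850 / 13225 = 0.5190.
2θ = 31.26° or 180° − 31.26° = 148.7°, so θ = 15.63° or 74.37°.
The larger angle is 74.37°.

74.37°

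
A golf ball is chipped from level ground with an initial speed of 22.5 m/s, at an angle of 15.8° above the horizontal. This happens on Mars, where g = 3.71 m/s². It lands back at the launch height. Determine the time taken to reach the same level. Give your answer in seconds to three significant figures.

3.30 s

Components: vₓ = 22.50 cos 15.8° = 21.65 m/s, v_y0 = 22.50 sin 15.8° = 6.126 m/s.
Landing at launch height ⇒ T = 2 v_y0 / g = 2 × 6.126 / 3.71 = 3.303 s.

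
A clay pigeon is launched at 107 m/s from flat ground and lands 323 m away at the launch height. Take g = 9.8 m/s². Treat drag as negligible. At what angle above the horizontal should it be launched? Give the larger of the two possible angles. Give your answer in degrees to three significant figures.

82.0°

From R = (v₀²/g) sin 2θ: sin 2θ = 9.80 × 323 / 11449 = 0.2765.
2θ = 16.05° or 180° − 16.05° = 163.9°, so θ = 8.025° or 81.97°.
The larger angle is 81.97°.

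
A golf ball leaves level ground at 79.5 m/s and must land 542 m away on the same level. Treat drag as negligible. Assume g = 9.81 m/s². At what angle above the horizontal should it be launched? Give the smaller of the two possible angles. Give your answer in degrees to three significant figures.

28.6°

From R = (v₀²/g) sin 2θ: sin 2θ = 9.81 × 542 / 6320.2 = 0.8413.
2θ = 57.27° or 180° − 57.27° = 122.7°, so θ = 28.64° or 61.36°.
The smaller angle is 28.64°.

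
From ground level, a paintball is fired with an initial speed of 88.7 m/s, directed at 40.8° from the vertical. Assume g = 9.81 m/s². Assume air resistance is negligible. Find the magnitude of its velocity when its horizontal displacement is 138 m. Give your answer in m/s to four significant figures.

Components: vₓ = 88.70 sin 40.8° = 57.96 m/s, v_y0 = 88.70 cos 40.8° = 67.15 m/s.
Time to reach x = 138 m: t = x/vₓ = 138/57.96 = 2.381 s.
Vertical velocity there: v_y = v_y0 − g t = 67.15 − 9.81 × 2.381 = 43.79 m/s.
Speed: √(vₓ² + v_y²) = √(57.96² + 43.79²) = 72.64 m/s.

72.64 m/s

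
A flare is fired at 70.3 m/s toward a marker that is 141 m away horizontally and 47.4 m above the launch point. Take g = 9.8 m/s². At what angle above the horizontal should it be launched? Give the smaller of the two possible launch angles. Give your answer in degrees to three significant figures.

27.1°

Trajectory: y = x tanθ − g x² (1 + tan²θ)/(2v₀²). With x = 141, y = 47.4, v₀ = 70.3, g = 9.80:
19.71 tan²θ − 141 tanθ + (67.11) = 0.
tanθ = [141 ± √(141² − 4 × 19.71 × (67.11))] / (2 × 19.71) = (141 ± 120.8) / 39.42, giving tanθ = 0.5127 or 6.640.
θ = 27.15° or 81.44°; the smaller is 27.15°.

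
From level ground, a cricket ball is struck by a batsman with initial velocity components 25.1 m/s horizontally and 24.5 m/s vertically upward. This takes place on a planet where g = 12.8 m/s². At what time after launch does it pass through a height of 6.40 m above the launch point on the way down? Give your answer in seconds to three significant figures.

3.55 s

Set y = v_y0 t − ½ g t² = 6.40: 6.400 t² − 24.50 t + 6.40 = 0.
Quadratic formula: t = (24.50 ± √436.41) / 12.8 = (24.50 ± 20.89) / 12.8 → t = 0.2820 s or 3.546 s.
The descending-branch root is 3.546 s.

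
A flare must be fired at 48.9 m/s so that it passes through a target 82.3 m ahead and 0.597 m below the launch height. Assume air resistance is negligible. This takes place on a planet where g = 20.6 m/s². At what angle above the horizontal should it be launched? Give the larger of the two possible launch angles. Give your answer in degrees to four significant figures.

67.51°

Trajectory: y = x tanθ − g x² (1 + tan²θ)/(2v₀²). With x = 82.3, y = −0.597, v₀ = 48.9, g = 20.6:
29.18 tan²θ − 82.3 tanθ + (28.58) = 0.
tanθ = [82.3 ± √(82.3² − 4 × 29.18 × (28.58))] / (2 × 29.18) = (82.3 ± 58.64) / 58.35, giving tanθ = 0.4056 or 2.415.
θ = 22.08° or 67.51°; the larger is 67.51°.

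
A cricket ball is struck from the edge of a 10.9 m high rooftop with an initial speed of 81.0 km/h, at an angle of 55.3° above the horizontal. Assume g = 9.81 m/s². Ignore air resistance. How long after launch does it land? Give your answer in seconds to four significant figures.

4.289 s

Convert: 81.0 km/h = 81.0/3.6 = 22.50 m/s.
Resolve: vₓ = 22.50 cos 55.3° = 12.81 m/s and v_y0 = 22.50 sin 55.3° = 18.50 m/s.
Vertical motion (up positive, ground at y = 0): 4.905 t² − (18.50) t − 10.9 = 0, so t = (18.50 + √(18.50² + 2·9.81·10.9)) / 9.81 = (18.50 + 23.58) / 9.81 = 4.289 s.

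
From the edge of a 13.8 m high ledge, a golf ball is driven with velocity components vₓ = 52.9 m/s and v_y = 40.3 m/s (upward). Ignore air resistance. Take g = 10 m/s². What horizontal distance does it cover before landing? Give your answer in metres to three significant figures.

With up positive and y = 0 at the ground: y(t) = 13.8 + (40.30) t − 5.000 t². Setting y = 0 and taking the positive root: t = [40.30 + √(40.30² + 2·10.0·13.8)] / 10.0 = (40.30 + 43.59) / 10.0 = 8.389 s.
Horizontal distance: R = vₓ t = 52.90 × 8.389 = 443.8 m.

444 m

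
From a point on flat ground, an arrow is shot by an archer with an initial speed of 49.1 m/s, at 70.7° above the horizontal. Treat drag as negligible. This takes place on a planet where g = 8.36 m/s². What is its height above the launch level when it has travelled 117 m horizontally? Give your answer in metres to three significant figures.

117 m

Components: vₓ = 49.10 cos 70.7° = 16.23 m/s, v_y0 = 49.10 sin 70.7° = 46.34 m/s.
Time to reach x = 117 m: t = x/vₓ = 117/16.23 = 7.210 s.
Height: y = v_y0 t − ½ g t² = 46.34 × 7.210 − 4.180 × 7.210² = 334.1 − 217.3 = 116.8 m.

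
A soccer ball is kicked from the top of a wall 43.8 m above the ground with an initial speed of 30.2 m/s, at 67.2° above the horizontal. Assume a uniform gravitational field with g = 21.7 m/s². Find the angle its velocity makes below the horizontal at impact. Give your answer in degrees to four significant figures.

Components: vₓ = 30.20 cos 67.2° = 11.70 m/s, v_y0 = 30.20 sin 67.2° = 27.84 m/s.
Vertical motion (up positive, ground at y = 0): 10.85 t² − (27.84) t − 43.8 = 0, so t = (27.84 + √(27.84² + 2·21.7·43.8)) / 21.7 = (27.84 + 51.73) / 21.7 = 3.667 s.
At impact: v_y = v_y0 − g t = −51.73 m/s; vₓ = 11.70 m/s.
Angle below horizontal: arctan(|v_y|/vₓ) = arctan(51.73/11.70) = 77.25°.

77.25°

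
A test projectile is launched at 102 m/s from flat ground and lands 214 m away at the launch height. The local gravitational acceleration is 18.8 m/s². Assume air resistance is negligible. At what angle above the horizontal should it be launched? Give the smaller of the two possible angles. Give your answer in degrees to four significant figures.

R = v₀² sin 2θ / g gives sin 2θ = gR/v₀² = 18.8·214/102² = 0.3867.
2θ = 22.75° or 180° − 22.75° = 157.3°, so θ = 11.37° or 78.63°.
The smaller angle is 11.37°.

11.37°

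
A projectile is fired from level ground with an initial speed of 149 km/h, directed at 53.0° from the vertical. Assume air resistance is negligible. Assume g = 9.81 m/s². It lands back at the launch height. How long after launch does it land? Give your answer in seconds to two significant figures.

5.1 s

Convert: 149 km/h = 149/3.6 = 41.39 m/s.
Horizontal component vₓ = 41.39 sin 53.0° = 33.05 m/s; vertical v_y0 = 41.39 cos 53.0° = 24.91 m/s.
Time of flight on level ground: T = 2 v_y0 / g = 2 × 24.91 / 9.81 = 5.078 s.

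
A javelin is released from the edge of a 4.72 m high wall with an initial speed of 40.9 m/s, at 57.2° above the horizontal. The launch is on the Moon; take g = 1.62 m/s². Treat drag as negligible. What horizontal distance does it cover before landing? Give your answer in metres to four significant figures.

943.4 m

Horizontal component vₓ = 40.90 cos 57.2° = 22.16 m/s; vertical v_y0 = 40.90 sin 57.2° = 34.38 m/s.
The projectile lands when y = 4.72 + (34.38) t − ½·1.62·t² = 0. Positive root: t = (34.38 + √(34.38² + 2·1.62·4.72)) / 1.62 = (34.38 + 34.60) / 1.62 = 42.58 s.
Horizontal distance: R = vₓ t = 22.16 × 42.58 = 943.4 m.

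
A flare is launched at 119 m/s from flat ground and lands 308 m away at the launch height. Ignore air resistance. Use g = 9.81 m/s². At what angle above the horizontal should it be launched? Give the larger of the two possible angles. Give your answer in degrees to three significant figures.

R = v₀² sin 2θ / g gives sin 2θ = gR/v₀² = 9.81·308/119² = 0.2134.
2θ = 12.32° or 180° − 12.32° = 167.7°, so θ = 6.160° or 83.84°.
The larger angle is 83.84°.

83.8°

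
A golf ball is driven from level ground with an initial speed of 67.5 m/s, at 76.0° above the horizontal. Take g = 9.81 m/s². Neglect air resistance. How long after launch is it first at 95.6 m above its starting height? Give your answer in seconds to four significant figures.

Resolve: vₓ = 67.50 cos 76.0° = 16.33 m/s and v_y0 = 67.50 sin 76.0° = 65.49 m/s.
Height y(t) = 65.49 t − 4.905 t² = 95.6 gives 4.905 t² − 65.49 t + 95.6 = 0.
Quadratic formula: t = (65.49 ± √2413.9) / 9.81 = (65.49 ± 49.13) / 9.81 → t = 1.668 s or 11.68 s.
The first (ascending) time is 1.668 s.

1.668 s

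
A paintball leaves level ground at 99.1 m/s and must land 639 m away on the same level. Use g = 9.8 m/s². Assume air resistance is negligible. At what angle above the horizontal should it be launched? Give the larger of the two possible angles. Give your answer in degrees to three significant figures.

70.2°

From R = (v₀²/g) sin 2θ: sin 2θ = 9.80 × 639 / 9820.8 = 0.6376.
2θ = 39.62° or 180° − 39.62° = 140.4°, so θ = 19.81° or 70.19°.
The larger angle is 70.19°.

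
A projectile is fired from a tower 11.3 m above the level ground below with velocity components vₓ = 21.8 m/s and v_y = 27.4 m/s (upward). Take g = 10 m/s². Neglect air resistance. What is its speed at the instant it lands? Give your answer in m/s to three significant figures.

38.1 m/s

Vertical motion (up positive, ground at y = 0): 5.000 t² − (27.40) t − 11.3 = 0, so t = (27.40 + √(27.40² + 2·10.0·11.3)) / 10.0 = (27.40 + 31.25) / 10.0 = 5.865 s.
Vertical velocity at impact: v_y = v_y0 − g t = 27.40 − 10.0 × 5.865 = −31.25 m/s.
Speed: |v| = √(vₓ² + v_y²) = √(21.80² + 31.25²) = 38.11 m/s.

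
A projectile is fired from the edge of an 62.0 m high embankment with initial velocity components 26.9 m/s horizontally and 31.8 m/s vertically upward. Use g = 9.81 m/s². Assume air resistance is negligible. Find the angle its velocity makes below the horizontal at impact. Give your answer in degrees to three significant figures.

With up positive and y = 0 at the ground: y(t) = 62.0 + (31.80) t − 4.905 t². Setting y = 0 and taking the positive root: t = [31.80 + √(31.80² + 2·9.81·62.0)] / 9.81 = (31.80 + 47.20) / 9.81 = 8.053 s.
At impact: v_y = v_y0 − g t = −47.20 m/s; vₓ = 26.90 m/s.
Angle below horizontal: arctan(|v_y|/vₓ) = arctan(47.20/26.90) = 60.32°.

60.3°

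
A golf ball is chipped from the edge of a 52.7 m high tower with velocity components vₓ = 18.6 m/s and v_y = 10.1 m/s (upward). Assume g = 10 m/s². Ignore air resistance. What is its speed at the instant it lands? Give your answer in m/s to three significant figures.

The projectile lands when y = 52.7 + (10.10) t − ½·10.0·t² = 0. Positive root: t = (10.10 + √(10.10² + 2·10.0·52.7)) / 10.0 = (10.10 + 34.00) / 10.0 = 4.410 s.
Vertical velocity at impact: v_y = v_y0 − g t = 10.10 − 10.0 × 4.410 = −34.00 m/s.
Speed: |v| = √(vₓ² + v_y²) = √(18.60² + 34.00²) = 38.76 m/s.

38.8 m/s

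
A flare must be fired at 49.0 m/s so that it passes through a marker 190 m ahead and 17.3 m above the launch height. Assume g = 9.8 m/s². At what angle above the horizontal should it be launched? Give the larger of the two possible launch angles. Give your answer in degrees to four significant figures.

Trajectory: y = x tanθ − g x² (1 + tan²θ)/(2v₀²). With x = 190, y = 17.3, v₀ = 49.0, g = 9.80:
73.67 tan²θ − 190 tanθ + (90.97) = 0.
tanθ = [190 ± √(190² − 4 × 73.67 × (90.97))] / (2 × 73.67) = (190 ± 96.39) / 147.3, giving tanθ = 0.6353 or 1.944.
θ = 32.43° or 62.77°; the larger is 62.77°.

62.77°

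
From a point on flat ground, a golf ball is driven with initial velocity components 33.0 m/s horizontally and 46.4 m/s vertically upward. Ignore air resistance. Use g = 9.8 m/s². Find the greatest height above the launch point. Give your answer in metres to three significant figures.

110 m

Peak height H = v_y0² / (2g) = 2153.0 / 19.60 = 109.8 m.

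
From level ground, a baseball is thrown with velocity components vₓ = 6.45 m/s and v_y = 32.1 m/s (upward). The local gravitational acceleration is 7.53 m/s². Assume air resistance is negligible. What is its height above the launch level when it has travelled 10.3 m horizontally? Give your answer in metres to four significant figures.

At x = 10.3 m, t = x/vₓ = 10.3/6.450 = 1.597 s.
Height: y = v_y0 t − ½ g t² = 32.10 × 1.597 − 3.765 × 1.597² = 51.26 − 9.601 = 41.66 m.

41.66 m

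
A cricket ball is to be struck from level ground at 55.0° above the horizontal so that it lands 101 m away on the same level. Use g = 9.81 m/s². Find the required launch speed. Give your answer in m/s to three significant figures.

32.5 m/s

From R = (v₀² / g) sin 2θ: v₀ = √(gR / sin 2θ).
v₀ = √(9.81 × 101 / sin 110.0°) = √(990.8 / 0.9397) = √1054.4 = 32.47 m/s.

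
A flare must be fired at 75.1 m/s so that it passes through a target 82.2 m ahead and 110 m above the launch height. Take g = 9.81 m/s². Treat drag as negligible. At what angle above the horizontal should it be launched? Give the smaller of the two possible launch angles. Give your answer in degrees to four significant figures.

Trajectory: y = x tanθ − g x² (1 + tan²θ)/(2v₀²). With x = 82.2, y = 110, v₀ = 75.1, g = 9.81:
5.876 tan²θ − 82.2 tanθ + (115.9) = 0.
tanθ = [82.2 ± √(82.2² − 4 × 5.876 × (115.9))] / (2 × 5.876) = (82.2 ± 63.51) / 11.75, giving tanθ = 1.591 or 12.40.
θ = 57.84° or 85.39°; the smaller is 57.84°.

57.84°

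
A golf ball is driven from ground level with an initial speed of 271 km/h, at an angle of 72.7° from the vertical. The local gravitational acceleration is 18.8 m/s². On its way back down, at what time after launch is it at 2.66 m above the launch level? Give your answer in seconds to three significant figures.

Convert: 271 km/h = 271/3.6 = 75.28 m/s.
Resolve: vₓ = 75.28 sin 72.7° = 71.87 m/s and v_y0 = 75.28 cos 72.7° = 22.39 m/s.
Require v_y0 t − ½ g t² = 2.66, i.e. 9.400 t² − 22.39 t + 2.66 = 0.
Quadratic formula: t = (22.39 ± √401.10) / 18.8 = (22.39 ± 20.03) / 18.8 → t = 0.1254 s or 2.256 s.
The descending-branch root is 2.256 s.

2.26 s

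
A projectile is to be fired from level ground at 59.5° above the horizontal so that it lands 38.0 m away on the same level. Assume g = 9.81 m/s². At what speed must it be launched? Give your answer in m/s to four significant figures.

20.65 m/s

Level-ground range: R = v₀² sin(2θ)/g, so v₀ = √(gR / sin 2θ).
v₀ = √(9.81 × 38.0 / sin 119.0°) = √(372.8 / 0.8746) = √426.22 = 20.65 m/s.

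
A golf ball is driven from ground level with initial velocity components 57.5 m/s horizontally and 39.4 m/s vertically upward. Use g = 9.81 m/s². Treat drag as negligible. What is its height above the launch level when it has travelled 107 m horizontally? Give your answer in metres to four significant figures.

56.33 m

Time to reach x = 107 m: t = x/vₓ = 107/57.50 = 1.861 s.
Height: y = v_y0 t − ½ g t² = 39.40 × 1.861 − 4.905 × 1.861² = 73.32 − 16.99 = 56.33 m.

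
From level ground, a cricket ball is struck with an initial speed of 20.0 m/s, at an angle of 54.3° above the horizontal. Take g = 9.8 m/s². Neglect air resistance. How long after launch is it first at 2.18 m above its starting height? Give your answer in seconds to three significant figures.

Resolve: vₓ = 20.00 cos 54.3° = 11.67 m/s and v_y0 = 20.00 sin 54.3° = 16.24 m/s.
Require v_y0 t − ½ g t² = 2.18, i.e. 4.900 t² − 16.24 t + 2.18 = 0.
Quadratic formula: t = (16.24 ± √221.06) / 9.80 = (16.24 ± 14.87) / 9.80 → t = 0.1401 s or 3.174 s.
The first (ascending) time is 0.1401 s.

0.140 s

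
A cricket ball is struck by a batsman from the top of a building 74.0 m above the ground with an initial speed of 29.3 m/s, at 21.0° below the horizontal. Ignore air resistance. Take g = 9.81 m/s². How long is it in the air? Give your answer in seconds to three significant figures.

Horizontal component vₓ = 29.30 cos 21.0° = 27.35 m/s; vertical v_y0 = −10.50 m/s (downward).
Vertical motion (up positive, ground at y = 0): 4.905 t² − (−10.50) t − 74.0 = 0, so t = (−10.50 + √(10.50² + 2·9.81·74.0)) / 9.81 = (−10.50 + 39.52) / 9.81 = 2.959 s.

2.96 s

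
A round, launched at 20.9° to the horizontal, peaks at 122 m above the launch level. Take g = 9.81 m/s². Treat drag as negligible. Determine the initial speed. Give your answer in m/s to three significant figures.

137 m/s

At the peak v_y = 0, so v_y0 = √(2gH) = √(2 × 9.81 × 122) = 48.92 m/s.
v_y0 = v₀ sin θ ⇒ v₀ = 48.92 / sin 20.9° = 137.1 m/s.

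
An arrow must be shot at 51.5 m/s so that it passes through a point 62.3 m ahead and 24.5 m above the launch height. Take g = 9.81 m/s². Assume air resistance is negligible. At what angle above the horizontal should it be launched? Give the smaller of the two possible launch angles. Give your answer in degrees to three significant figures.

28.5°

Trajectory: y = x tanθ − g x² (1 + tan²θ)/(2v₀²). With x = 62.3, y = 24.5, v₀ = 51.5, g = 9.81:
7.178 tan²θ − 62.3 tanθ + (31.68) = 0.
tanθ = [62.3 ± √(62.3² − 4 × 7.178 × (31.68))] / (2 × 7.178) = (62.3 ± 54.51) / 14.36, giving tanθ = 0.5424 or 8.137.
θ = 28.47° or 82.99°; the smaller is 28.47°.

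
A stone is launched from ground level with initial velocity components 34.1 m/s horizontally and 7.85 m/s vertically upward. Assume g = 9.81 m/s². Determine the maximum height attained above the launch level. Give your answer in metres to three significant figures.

3.14 m

Maximum height: H = v_y0² / (2g) = 7.850² / (2 × 9.81) = 3.141 m.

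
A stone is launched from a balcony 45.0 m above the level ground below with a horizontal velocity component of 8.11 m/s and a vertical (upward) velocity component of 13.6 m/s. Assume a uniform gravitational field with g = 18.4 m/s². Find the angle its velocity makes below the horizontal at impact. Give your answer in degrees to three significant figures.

Vertical motion (up positive, ground at y = 0): 9.200 t² − (13.60) t − 45.0 = 0, so t = (13.60 + √(13.60² + 2·18.4·45.0)) / 18.4 = (13.60 + 42.91) / 18.4 = 3.071 s.
At impact: v_y = v_y0 − g t = −42.91 m/s; vₓ = 8.110 m/s.
Angle below horizontal: arctan(|v_y|/vₓ) = arctan(42.91/8.110) = 79.30°.

79.3°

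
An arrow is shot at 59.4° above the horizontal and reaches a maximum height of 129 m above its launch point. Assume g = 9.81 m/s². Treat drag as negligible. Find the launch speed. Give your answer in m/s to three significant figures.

58.4 m/s

At the peak v_y = 0, so v_y0 = √(2gH) = √(2 × 9.81 × 129) = 50.31 m/s.
v_y0 = v₀ sin θ ⇒ v₀ = 50.31 / sin 59.4° = 58.45 m/s.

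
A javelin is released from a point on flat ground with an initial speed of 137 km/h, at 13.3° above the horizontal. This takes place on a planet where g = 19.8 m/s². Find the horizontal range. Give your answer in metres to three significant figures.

Convert: 137 km/h = 137/3.6 = 38.06 m/s.
Horizontal component vₓ = 38.06 cos 13.3° = 37.03 m/s; vertical v_y0 = 38.06 sin 13.3° = 8.755 m/s.
Time aloft: T = 2 v_y0 / g = 2 × 8.755 / 19.8 = 0.8843 s.
Horizontal distance R = vₓ T = 37.03 × 0.8843 = 32.75 m.

32.8 m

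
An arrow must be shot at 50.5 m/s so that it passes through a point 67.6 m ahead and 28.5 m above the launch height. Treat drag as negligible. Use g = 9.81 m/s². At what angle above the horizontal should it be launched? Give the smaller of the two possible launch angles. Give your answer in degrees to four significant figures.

Trajectory: y = x tanθ − g x² (1 + tan²θ)/(2v₀²). With x = 67.6, y = 28.5, v₀ = 50.5, g = 9.81:
8.789 tan²θ − 67.6 tanθ + (37.29) = 0.
tanθ = [67.6 ± √(67.6² − 4 × 8.789 × (37.29))] / (2 × 8.789) = (67.6 ± 57.09) / 17.58, giving tanθ = 0.5981 or 7.093.
θ = 30.88° or 81.98°; the smaller is 30.88°.

30.88°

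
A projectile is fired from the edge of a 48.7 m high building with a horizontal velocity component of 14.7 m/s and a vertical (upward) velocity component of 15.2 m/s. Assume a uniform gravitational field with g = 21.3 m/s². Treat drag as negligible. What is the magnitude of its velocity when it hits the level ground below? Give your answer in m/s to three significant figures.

50.2 m/s

Vertical motion (up positive, ground at y = 0): 10.65 t² − (15.20) t − 48.7 = 0, so t = (15.20 + √(15.20² + 2·21.3·48.7)) / 21.3 = (15.20 + 48.02) / 21.3 = 2.968 s.
Vertical velocity at impact: v_y = v_y0 − g t = 15.20 − 21.3 × 2.968 = −48.02 m/s.
Speed: |v| = √(vₓ² + v_y²) = √(14.70² + 48.02²) = 50.22 m/s.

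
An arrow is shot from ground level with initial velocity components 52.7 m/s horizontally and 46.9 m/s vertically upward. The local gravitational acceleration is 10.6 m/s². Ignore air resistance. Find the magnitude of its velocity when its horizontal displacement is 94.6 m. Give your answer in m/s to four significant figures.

59.62 m/s

x = vₓ t ⇒ t = 94.6/52.70 = 1.795 s.
Vertical velocity there: v_y = v_y0 − g t = 46.90 − 10.6 × 1.795 = 27.87 m/s.
Speed: √(vₓ² + v_y²) = √(52.70² + 27.87²) = 59.62 m/s.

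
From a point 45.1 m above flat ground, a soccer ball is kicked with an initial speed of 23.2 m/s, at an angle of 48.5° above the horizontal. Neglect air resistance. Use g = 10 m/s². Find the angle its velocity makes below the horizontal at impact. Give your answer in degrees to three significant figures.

66.1°

vₓ = 23.20 cos 48.5° = 15.37 m/s; v_y0 = 23.20 sin 48.5° = 17.38 m/s.
With up positive and y = 0 at the ground: y(t) = 45.1 + (17.38) t − 5.000 t². Setting y = 0 and taking the positive root: t = [17.38 + √(17.38² + 2·10.0·45.1)] / 10.0 = (17.38 + 34.70) / 10.0 = 5.207 s.
At impact: v_y = v_y0 − g t = −34.70 m/s; vₓ = 15.37 m/s.
Angle below horizontal: arctan(|v_y|/vₓ) = arctan(34.70/15.37) = 66.10°.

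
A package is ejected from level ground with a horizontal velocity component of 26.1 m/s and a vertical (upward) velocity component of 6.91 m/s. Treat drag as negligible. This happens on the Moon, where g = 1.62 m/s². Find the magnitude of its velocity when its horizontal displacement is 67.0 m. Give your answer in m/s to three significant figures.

Time to reach x = 67.0 m: t = x/vₓ = 67.0/26.10 = 2.567 s.
Vertical velocity there: v_y = v_y0 − g t = 6.910 − 1.62 × 2.567 = 2.751 m/s.
Speed: √(vₓ² + v_y²) = √(26.10² + 2.751²) = 26.24 m/s.

26.2 m/s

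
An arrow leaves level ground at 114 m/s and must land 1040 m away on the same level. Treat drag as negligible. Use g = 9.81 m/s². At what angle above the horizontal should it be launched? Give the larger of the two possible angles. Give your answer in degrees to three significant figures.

R = v₀² sin 2θ / g gives sin 2θ = gR/v₀² = 9.81·1040/114² = 0.7850.
2θ = 51.72° or 180° − 51.72° = 128.3°, so θ = 25.86° or 64.14°.
The larger angle is 64.14°.

64.1°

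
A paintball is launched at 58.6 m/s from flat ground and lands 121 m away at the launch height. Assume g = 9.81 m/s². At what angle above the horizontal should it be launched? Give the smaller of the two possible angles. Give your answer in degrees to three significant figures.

10.1°

R = v₀² sin 2θ / g gives sin 2θ = gR/v₀² = 9.81·121/58.6² = 0.3457.
2θ = 20.22° or 180° − 20.22° = 159.8°, so θ = 10.11° or 79.89°.
The smaller angle is 10.11°.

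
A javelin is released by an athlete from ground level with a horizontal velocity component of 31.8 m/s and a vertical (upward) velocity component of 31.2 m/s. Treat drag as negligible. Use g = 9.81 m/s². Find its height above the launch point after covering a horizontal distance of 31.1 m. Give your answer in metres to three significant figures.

25.8 m

At x = 31.1 m, t = x/vₓ = 31.1/31.80 = 0.9780 s.
Height: y = v_y0 t − ½ g t² = 31.20 × 0.9780 − 4.905 × 0.9780² = 30.51 − 4.691 = 25.82 m.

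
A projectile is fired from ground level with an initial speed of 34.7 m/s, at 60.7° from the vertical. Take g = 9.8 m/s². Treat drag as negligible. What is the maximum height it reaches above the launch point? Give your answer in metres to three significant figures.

Resolve: vₓ = 34.70 sin 60.7° = 30.26 m/s and v_y0 = 34.70 cos 60.7° = 16.98 m/s.
Peak height H = v_y0² / (2g) = 288.37 / 19.60 = 14.71 m.

14.7 m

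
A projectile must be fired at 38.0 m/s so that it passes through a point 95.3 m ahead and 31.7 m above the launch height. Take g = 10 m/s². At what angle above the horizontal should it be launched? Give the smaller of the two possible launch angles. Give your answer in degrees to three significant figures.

44.4°

Trajectory: y = x tanθ − g x² (1 + tan²θ)/(2v₀²). With x = 95.3, y = 31.7, v₀ = 38.0, g = 10.0:
31.45 tan²θ − 95.3 tanθ + (63.15) = 0.
tanθ = [95.3 ± √(95.3² − 4 × 31.45 × (63.15))] / (2 × 31.45) = (95.3 ± 33.74) / 62.90, giving tanθ = 0.9787 or 2.052.
θ = 44.38° or 64.02°; the smaller is 44.38°.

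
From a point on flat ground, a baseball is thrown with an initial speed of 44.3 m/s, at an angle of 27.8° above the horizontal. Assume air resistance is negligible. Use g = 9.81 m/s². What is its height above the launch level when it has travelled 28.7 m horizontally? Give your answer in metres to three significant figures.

12.5 m

Components: vₓ = 44.30 cos 27.8° = 39.19 m/s, v_y0 = 44.30 sin 27.8° = 20.66 m/s.
At x = 28.7 m, t = x/vₓ = 28.7/39.19 = 0.7324 s.
Height: y = v_y0 t − ½ g t² = 20.66 × 0.7324 − 4.905 × 0.7324² = 15.13 − 2.631 = 12.50 m.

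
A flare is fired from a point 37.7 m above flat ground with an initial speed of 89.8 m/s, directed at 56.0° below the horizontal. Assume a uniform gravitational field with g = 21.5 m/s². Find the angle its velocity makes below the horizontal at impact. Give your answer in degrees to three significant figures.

59.3°

Resolve: vₓ = 89.80 cos 56.0° = 50.22 m/s and v_y0 = −74.45 m/s (downward).
The projectile lands when y = 37.7 + (−74.45) t − ½·21.5·t² = 0. Positive root: t = (−74.45 + √(74.45² + 2·21.5·37.7)) / 21.5 = (−74.45 + 84.64) / 21.5 = 0.4740 s.
At impact: v_y = v_y0 − g t = −84.64 m/s; vₓ = 50.22 m/s.
Angle below horizontal: arctan(|v_y|/vₓ) = arctan(84.64/50.22) = 59.32°.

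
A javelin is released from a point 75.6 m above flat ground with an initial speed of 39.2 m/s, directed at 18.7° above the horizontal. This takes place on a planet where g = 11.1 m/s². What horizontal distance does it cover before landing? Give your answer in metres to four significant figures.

Resolve: vₓ = 39.20 cos 18.7° = 37.13 m/s and v_y0 = 39.20 sin 18.7° = 12.57 m/s.
With up positive and y = 0 at the ground: y(t) = 75.6 + (12.57) t − 5.550 t². Setting y = 0 and taking the positive root: t = [12.57 + √(12.57² + 2·11.1·75.6)] / 11.1 = (12.57 + 42.85) / 11.1 = 4.993 s.
Horizontal distance: R = vₓ t = 37.13 × 4.993 = 185.4 m.

185.4 m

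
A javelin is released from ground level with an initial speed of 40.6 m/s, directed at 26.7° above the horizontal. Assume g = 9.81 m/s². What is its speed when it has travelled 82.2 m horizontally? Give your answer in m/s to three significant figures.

Components: vₓ = 40.60 cos 26.7° = 36.27 m/s, v_y0 = 40.60 sin 26.7° = 18.24 m/s.
Time to reach x = 82.2 m: t = x/vₓ = 82.2/36.27 = 2.266 s.
Vertical velocity there: v_y = v_y0 − g t = 18.24 − 9.81 × 2.266 = −3.990 m/s.
Speed: √(vₓ² + v_y²) = √(36.27² + 3.990²) = 36.49 m/s.

36.5 m/s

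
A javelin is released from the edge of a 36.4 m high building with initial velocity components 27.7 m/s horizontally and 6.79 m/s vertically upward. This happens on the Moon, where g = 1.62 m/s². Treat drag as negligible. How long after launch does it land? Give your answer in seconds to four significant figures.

12.10 s

Vertical motion (up positive, ground at y = 0): 0.8100 t² − (6.790) t − 36.4 = 0, so t = (6.790 + √(6.790² + 2·1.62·36.4)) / 1.62 = (6.790 + 12.81) / 1.62 = 12.10 s.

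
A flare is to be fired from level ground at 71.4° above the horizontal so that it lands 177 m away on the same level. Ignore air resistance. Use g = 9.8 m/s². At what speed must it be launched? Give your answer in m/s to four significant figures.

Level-ground range: R = v₀² sin(2θ)/g, so v₀ = √(gR / sin 2θ).
v₀ = √(9.80 × 177 / sin 142.8°) = √(1735 / 0.6046) = √2869.0 = 53.56 m/s.

53.56 m/s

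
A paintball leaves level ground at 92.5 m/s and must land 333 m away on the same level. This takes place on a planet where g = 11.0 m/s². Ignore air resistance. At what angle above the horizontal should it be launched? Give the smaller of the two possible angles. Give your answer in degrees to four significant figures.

Level-ground range R = v₀² sin(2θ)/g ⇒ sin(2θ) = gR/v₀² = 11.0 × 333 / 92.5² = 0.4281.
2θ = 25.35° or 180° − 25.35° = 154.7°, so θ = 12.67° or 77.33°.
The smaller angle is 12.67°.

12.67°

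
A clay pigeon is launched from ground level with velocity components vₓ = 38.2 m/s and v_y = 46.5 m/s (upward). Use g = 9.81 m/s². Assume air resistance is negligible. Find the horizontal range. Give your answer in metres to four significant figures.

Flight time T = 2 v_y0 / g = 9.480 s.
Horizontal distance R = vₓ T = 38.20 × 9.480 = 362.1 m.

362.1 m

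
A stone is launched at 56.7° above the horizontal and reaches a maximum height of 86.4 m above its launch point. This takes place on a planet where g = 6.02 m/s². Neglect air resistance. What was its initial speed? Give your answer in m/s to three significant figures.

At the peak v_y = 0, so v_y0 = √(2gH) = √(2 × 6.02 × 86.4) = 32.25 m/s.
v_y0 = v₀ sin θ ⇒ v₀ = 32.25 / sin 56.7° = 38.59 m/s.

38.6 m/s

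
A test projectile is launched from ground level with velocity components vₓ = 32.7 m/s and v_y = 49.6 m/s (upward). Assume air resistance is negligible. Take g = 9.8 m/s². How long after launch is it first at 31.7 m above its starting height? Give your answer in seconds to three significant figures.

Height y(t) = 49.60 t − 4.900 t² = 31.7 gives 4.900 t² − 49.60 t + 31.7 = 0.
Quadratic formula: t = (49.60 ± √1838.8) / 9.80 = (49.60 ± 42.88) / 9.80 → t = 0.6855 s or 9.437 s.
The first (ascending) time is 0.6855 s.

0.686 s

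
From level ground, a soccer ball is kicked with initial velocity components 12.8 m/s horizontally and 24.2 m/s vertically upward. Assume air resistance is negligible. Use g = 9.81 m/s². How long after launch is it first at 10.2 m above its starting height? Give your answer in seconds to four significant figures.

Height y(t) = 24.20 t − 4.905 t² = 10.2 gives 4.905 t² − 24.20 t + 10.2 = 0.
t = [24.20 ± √(24.20² − 2·9.81·10.2)] / 9.81 = (24.20 ± 19.63) / 9.81, so t = 0.4654 s or t = 4.468 s.
The first (ascending) time is 0.4654 s.

0.4654 s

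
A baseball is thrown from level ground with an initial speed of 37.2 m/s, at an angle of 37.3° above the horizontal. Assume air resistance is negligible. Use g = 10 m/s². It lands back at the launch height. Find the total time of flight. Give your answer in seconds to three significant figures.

Resolve: vₓ = 37.20 cos 37.3° = 29.59 m/s and v_y0 = 37.20 sin 37.3° = 22.54 m/s.
Landing at launch height ⇒ T = 2 v_y0 / g = 2 × 22.54 / 10.0 = 4.509 s.

4.51 s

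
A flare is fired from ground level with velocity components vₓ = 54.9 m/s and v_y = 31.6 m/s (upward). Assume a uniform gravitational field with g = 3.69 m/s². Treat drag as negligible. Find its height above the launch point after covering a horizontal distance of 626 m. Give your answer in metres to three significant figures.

At x = 626 m, t = x/vₓ = 626/54.90 = 11.40 s.
Height: y = v_y0 t − ½ g t² = 31.60 × 11.40 − 1.845 × 11.40² = 360.3 − 239.9 = 120.4 m.

120 m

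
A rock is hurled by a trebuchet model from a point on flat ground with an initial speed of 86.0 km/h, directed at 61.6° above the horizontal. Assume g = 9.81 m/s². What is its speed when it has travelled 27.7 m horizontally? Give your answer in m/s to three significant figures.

11.7 m/s

Convert: 86.0 km/h = 86.0/3.6 = 23.89 m/s.
Resolve: vₓ = 23.89 cos 61.6° = 11.36 m/s and v_y0 = 23.89 sin 61.6° = 21.01 m/s.
Time to reach x = 27.7 m: t = x/vₓ = 27.7/11.36 = 2.438 s.
Vertical velocity there: v_y = v_y0 − g t = 21.01 − 9.81 × 2.438 = −2.902 m/s.
Speed: √(vₓ² + v_y²) = √(11.36² + 2.902²) = 11.73 m/s.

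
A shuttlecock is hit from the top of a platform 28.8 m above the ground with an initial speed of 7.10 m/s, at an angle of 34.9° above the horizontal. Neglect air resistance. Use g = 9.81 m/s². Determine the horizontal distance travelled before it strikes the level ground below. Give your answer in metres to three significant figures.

Horizontal component vₓ = 7.100 cos 34.9° = 5.823 m/s; vertical v_y0 = 7.100 sin 34.9° = 4.062 m/s.
With up positive and y = 0 at the ground: y(t) = 28.8 + (4.062) t − 4.905 t². Setting y = 0 and taking the positive root: t = [4.062 + √(4.062² + 2·9.81·28.8)] / 9.81 = (4.062 + 24.12) / 9.81 = 2.872 s.
Horizontal distance: R = vₓ t = 5.823 × 2.872 = 16.73 m.

16.7 m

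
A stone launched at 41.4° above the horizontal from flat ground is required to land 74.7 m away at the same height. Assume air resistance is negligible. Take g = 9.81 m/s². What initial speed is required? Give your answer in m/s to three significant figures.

27.2 m/s

On level ground R = v₀² sin 2θ / g ⇒ v₀ = √(gR / sin 2θ).
v₀ = √(9.81 × 74.7 / sin 82.80°) = √(732.8 / 0.9921) = √738.63 = 27.18 m/s.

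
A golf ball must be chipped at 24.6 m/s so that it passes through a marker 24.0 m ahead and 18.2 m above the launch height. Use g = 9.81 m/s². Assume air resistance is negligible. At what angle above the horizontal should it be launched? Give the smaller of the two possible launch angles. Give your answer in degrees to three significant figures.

Trajectory: y = x tanθ − g x² (1 + tan²θ)/(2v₀²). With x = 24.0, y = 18.2, v₀ = 24.6, g = 9.81:
4.669 tan²θ − 24.0 tanθ + (22.87) = 0.
tanθ = [24.0 ± √(24.0² − 4 × 4.669 × (22.87))] / (2 × 4.669) = (24.0 ± 12.20) / 9.337, giving tanθ = 1.263 or 3.877.
θ = 51.64° or 75.54°; the smaller is 51.64°.

51.6°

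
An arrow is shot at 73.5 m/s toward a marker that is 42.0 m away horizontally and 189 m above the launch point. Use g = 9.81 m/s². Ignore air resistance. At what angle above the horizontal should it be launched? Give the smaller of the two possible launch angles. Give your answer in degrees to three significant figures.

80.3°

Trajectory: y = x tanθ − g x² (1 + tan²θ)/(2v₀²). With x = 42.0, y = 189, v₀ = 73.5, g = 9.81:
1.602 tan²θ − 42.0 tanθ + (190.6) = 0.
tanθ = [42.0 ± √(42.0² − 4 × 1.602 × (190.6))] / (2 × 1.602) = (42.0 ± 23.30) / 3.203, giving tanθ = 5.838 or 20.39.
θ = 80.28° or 87.19°; the smaller is 80.28°.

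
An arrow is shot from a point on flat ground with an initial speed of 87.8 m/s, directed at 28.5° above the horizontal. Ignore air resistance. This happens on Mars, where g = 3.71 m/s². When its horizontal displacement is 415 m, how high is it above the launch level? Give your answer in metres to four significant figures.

vₓ = 87.80 cos 28.5° = 77.16 m/s; v_y0 = 87.80 sin 28.5° = 41.89 m/s.
Time to reach x = 415 m: t = x/vₓ = 415/77.16 = 5.378 s.
Height: y = v_y0 t − ½ g t² = 41.89 × 5.378 − 1.855 × 5.378² = 225.3 − 53.66 = 171.7 m.

171.7 m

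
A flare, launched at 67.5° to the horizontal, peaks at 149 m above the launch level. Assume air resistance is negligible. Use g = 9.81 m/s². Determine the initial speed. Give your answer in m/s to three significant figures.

58.5 m/s

At the peak v_y = 0, so v_y0 = √(2gH) = √(2 × 9.81 × 149) = 54.07 m/s.
v_y0 = v₀ sin θ ⇒ v₀ = 54.07 / sin 67.5° = 58.52 m/s.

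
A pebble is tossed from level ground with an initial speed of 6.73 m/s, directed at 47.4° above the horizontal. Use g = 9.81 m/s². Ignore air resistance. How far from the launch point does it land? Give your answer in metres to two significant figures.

4.6 m

Resolve: vₓ = 6.730 cos 47.4° = 4.555 m/s and v_y0 = 6.730 sin 47.4° = 4.954 m/s.
Time aloft: T = 2 v_y0 / g = 2 × 4.954 / 9.81 = 1.010 s.
Horizontal distance R = vₓ T = 4.555 × 1.010 = 4.601 m.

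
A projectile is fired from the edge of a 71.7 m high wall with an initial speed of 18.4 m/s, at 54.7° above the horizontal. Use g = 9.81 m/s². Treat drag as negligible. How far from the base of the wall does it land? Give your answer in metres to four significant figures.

60.07 m

Horizontal component vₓ = 18.40 cos 54.7° = 10.63 m/s; vertical v_y0 = 18.40 sin 54.7° = 15.02 m/s.
Vertical motion (up positive, ground at y = 0): 4.905 t² − (15.02) t − 71.7 = 0, so t = (15.02 + √(15.02² + 2·9.81·71.7)) / 9.81 = (15.02 + 40.40) / 9.81 = 5.649 s.
Horizontal distance: R = vₓ t = 10.63 × 5.649 = 60.07 m.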